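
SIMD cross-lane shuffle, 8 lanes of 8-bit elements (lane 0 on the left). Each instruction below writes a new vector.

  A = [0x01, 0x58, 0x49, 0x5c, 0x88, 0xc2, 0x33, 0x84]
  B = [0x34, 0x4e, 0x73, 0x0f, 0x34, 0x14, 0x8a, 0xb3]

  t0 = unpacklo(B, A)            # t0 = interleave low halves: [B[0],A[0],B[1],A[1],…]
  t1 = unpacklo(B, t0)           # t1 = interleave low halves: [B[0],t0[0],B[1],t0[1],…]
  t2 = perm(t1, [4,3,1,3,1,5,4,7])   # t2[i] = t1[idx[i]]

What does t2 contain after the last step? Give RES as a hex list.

→ t0 |34|01|4e|58|73|49|0f|5c|
→ t1 |34|34|4e|01|73|4e|0f|58|
→ t2 |73|01|34|01|34|4e|73|58|

RES = [0x73, 0x01, 0x34, 0x01, 0x34, 0x4e, 0x73, 0x58]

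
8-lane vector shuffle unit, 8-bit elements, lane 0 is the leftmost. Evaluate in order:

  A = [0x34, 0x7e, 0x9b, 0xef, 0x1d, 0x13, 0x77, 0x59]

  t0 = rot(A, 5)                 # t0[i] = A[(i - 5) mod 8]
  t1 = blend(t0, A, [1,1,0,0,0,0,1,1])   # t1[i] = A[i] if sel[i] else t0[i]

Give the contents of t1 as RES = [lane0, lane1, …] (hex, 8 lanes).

RES = [0x34, 0x7e, 0x13, 0x77, 0x59, 0x34, 0x77, 0x59]

  t0: ef 1d 13 77 59 34 7e 9b
  t1: 34 7e 13 77 59 34 77 59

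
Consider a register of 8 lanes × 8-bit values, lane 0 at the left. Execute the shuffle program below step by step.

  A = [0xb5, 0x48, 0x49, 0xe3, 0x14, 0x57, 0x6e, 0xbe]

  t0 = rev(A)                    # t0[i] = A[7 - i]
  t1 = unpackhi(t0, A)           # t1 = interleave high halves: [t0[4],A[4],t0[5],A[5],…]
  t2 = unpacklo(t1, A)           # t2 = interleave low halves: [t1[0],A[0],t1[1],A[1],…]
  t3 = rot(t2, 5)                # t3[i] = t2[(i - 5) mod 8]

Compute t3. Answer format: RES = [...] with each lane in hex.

t0 = [0xbe, 0x6e, 0x57, 0x14, 0xe3, 0x49, 0x48, 0xb5]
t1 = [0xe3, 0x14, 0x49, 0x57, 0x48, 0x6e, 0xb5, 0xbe]
t2 = [0xe3, 0xb5, 0x14, 0x48, 0x49, 0x49, 0x57, 0xe3]
t3 = [0x48, 0x49, 0x49, 0x57, 0xe3, 0xe3, 0xb5, 0x14]

RES = [ 0x48  0x49  0x49  0x57  0xe3  0xe3  0xb5  0x14 ]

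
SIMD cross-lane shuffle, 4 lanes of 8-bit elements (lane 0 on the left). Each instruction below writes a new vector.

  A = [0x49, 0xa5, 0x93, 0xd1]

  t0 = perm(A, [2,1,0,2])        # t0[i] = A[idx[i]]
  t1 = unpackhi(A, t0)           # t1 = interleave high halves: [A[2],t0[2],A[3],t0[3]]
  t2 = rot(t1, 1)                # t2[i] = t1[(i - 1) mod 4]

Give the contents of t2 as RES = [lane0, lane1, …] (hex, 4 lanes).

RES = [ 0x93  0x93  0x49  0xd1 ]

  t0: 93 a5 49 93
  t1: 93 49 d1 93
  t2: 93 93 49 d1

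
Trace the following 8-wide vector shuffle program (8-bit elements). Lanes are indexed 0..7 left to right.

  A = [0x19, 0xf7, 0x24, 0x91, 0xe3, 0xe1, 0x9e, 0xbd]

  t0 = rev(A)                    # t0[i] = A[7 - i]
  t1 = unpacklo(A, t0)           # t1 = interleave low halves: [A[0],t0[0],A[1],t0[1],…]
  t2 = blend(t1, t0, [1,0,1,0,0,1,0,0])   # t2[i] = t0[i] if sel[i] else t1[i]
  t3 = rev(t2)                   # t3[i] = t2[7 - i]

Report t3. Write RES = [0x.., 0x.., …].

  t0: bd 9e e1 e3 91 24 f7 19
  t1: 19 bd f7 9e 24 e1 91 e3
  t2: bd bd e1 9e 24 24 91 e3
  t3: e3 91 24 24 9e e1 bd bd

RES = [ 0xe3  0x91  0x24  0x24  0x9e  0xe1  0xbd  0xbd ]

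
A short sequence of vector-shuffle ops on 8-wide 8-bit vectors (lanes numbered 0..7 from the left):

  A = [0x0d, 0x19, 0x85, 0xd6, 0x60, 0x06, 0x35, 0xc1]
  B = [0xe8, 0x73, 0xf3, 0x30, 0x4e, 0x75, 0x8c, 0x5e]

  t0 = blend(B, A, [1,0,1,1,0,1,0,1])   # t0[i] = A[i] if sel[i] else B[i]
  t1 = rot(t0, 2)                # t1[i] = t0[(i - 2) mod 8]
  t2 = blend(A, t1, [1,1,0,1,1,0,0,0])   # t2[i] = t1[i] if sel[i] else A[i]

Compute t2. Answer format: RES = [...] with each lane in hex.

RES = [0x8c, 0xc1, 0x85, 0x73, 0x85, 0x06, 0x35, 0xc1]

t0 = [0x0d, 0x73, 0x85, 0xd6, 0x4e, 0x06, 0x8c, 0xc1]
t1 = [0x8c, 0xc1, 0x0d, 0x73, 0x85, 0xd6, 0x4e, 0x06]
t2 = [0x8c, 0xc1, 0x85, 0x73, 0x85, 0x06, 0x35, 0xc1]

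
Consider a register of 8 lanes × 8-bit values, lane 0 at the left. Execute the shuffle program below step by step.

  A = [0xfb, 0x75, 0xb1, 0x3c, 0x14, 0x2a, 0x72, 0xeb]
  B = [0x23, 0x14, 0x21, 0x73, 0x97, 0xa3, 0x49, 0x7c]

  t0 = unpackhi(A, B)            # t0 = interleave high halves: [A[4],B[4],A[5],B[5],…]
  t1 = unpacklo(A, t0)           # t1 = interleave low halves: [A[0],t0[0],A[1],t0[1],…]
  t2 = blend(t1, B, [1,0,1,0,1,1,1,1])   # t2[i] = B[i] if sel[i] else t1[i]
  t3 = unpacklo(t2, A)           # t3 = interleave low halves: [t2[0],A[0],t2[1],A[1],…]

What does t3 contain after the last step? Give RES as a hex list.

t0 = [0x14, 0x97, 0x2a, 0xa3, 0x72, 0x49, 0xeb, 0x7c]
t1 = [0xfb, 0x14, 0x75, 0x97, 0xb1, 0x2a, 0x3c, 0xa3]
t2 = [0x23, 0x14, 0x21, 0x97, 0x97, 0xa3, 0x49, 0x7c]
t3 = [0x23, 0xfb, 0x14, 0x75, 0x21, 0xb1, 0x97, 0x3c]

RES = [ 0x23  0xfb  0x14  0x75  0x21  0xb1  0x97  0x3c ]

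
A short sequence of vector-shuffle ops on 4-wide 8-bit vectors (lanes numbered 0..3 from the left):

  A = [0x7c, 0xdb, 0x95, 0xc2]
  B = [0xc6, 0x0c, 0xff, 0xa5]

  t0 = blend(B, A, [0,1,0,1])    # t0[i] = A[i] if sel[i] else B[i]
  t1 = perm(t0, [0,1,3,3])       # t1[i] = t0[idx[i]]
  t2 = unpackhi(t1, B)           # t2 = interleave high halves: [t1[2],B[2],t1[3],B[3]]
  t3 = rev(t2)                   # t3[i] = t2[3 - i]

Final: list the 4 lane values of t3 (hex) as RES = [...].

  t0: c6 db ff c2
  t1: c6 db c2 c2
  t2: c2 ff c2 a5
  t3: a5 c2 ff c2

RES = [ 0xa5  0xc2  0xff  0xc2 ]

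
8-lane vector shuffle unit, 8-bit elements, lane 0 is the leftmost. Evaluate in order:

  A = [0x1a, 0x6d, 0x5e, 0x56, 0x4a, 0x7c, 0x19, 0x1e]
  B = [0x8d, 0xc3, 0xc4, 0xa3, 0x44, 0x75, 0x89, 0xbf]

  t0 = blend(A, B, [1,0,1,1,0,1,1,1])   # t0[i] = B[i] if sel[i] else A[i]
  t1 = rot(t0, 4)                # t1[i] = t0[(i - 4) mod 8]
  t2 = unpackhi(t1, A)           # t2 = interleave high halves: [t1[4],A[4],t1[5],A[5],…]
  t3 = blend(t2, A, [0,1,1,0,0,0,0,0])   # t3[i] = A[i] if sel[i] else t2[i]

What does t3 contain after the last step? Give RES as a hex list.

RES = [ 0x8d  0x6d  0x5e  0x7c  0xc4  0x19  0xa3  0x1e ]

→ t0 |8d|6d|c4|a3|4a|75|89|bf|
→ t1 |4a|75|89|bf|8d|6d|c4|a3|
→ t2 |8d|4a|6d|7c|c4|19|a3|1e|
→ t3 |8d|6d|5e|7c|c4|19|a3|1e|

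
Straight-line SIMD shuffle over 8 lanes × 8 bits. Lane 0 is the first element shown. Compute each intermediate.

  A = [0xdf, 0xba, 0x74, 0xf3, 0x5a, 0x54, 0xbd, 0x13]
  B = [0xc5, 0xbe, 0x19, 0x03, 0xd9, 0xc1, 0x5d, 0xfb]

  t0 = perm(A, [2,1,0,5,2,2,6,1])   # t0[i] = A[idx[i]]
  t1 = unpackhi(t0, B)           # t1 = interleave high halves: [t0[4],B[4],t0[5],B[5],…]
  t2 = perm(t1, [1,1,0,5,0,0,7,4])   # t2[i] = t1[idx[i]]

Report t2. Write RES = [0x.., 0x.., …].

RES = [0xd9, 0xd9, 0x74, 0x5d, 0x74, 0x74, 0xfb, 0xbd]

t0 = [0x74, 0xba, 0xdf, 0x54, 0x74, 0x74, 0xbd, 0xba]
t1 = [0x74, 0xd9, 0x74, 0xc1, 0xbd, 0x5d, 0xba, 0xfb]
t2 = [0xd9, 0xd9, 0x74, 0x5d, 0x74, 0x74, 0xfb, 0xbd]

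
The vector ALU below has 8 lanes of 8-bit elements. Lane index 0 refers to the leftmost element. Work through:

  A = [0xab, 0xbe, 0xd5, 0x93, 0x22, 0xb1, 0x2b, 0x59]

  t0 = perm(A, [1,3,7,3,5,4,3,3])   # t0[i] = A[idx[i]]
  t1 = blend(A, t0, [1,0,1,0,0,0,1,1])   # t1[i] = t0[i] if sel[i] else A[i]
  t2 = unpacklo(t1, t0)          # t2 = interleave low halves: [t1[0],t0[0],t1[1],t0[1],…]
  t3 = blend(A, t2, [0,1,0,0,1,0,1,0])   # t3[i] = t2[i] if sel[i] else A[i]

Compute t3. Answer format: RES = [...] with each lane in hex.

RES = [0xab, 0xbe, 0xd5, 0x93, 0x59, 0xb1, 0x93, 0x59]

→ t0 |be|93|59|93|b1|22|93|93|
→ t1 |be|be|59|93|22|b1|93|93|
→ t2 |be|be|be|93|59|59|93|93|
→ t3 |ab|be|d5|93|59|b1|93|59|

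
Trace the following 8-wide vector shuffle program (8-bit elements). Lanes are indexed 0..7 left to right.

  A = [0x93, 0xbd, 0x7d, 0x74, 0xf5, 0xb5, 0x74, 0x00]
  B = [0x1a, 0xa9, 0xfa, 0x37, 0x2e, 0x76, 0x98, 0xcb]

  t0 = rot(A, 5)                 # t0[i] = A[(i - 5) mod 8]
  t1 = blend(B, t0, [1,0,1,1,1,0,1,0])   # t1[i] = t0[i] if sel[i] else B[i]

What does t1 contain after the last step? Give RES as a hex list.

RES = [ 0x74  0xa9  0xb5  0x74  0x00  0x76  0xbd  0xcb ]

  t0: 74 f5 b5 74 00 93 bd 7d
  t1: 74 a9 b5 74 00 76 bd cb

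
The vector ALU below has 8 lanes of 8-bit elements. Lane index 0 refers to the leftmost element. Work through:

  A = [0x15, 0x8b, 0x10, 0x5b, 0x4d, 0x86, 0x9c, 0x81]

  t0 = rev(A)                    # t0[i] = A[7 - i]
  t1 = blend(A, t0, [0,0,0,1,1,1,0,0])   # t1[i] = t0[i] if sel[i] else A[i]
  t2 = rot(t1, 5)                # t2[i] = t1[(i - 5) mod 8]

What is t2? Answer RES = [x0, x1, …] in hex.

RES = [0x4d, 0x5b, 0x10, 0x9c, 0x81, 0x15, 0x8b, 0x10]

  t0: 81 9c 86 4d 5b 10 8b 15
  t1: 15 8b 10 4d 5b 10 9c 81
  t2: 4d 5b 10 9c 81 15 8b 10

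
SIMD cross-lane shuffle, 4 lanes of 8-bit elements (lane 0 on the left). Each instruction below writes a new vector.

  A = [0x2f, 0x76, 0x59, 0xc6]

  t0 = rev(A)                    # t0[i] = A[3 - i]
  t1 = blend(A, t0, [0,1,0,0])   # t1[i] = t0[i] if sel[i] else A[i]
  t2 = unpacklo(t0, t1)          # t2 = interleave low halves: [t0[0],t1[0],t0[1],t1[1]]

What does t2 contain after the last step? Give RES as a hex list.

t0 = [0xc6, 0x59, 0x76, 0x2f]
t1 = [0x2f, 0x59, 0x59, 0xc6]
t2 = [0xc6, 0x2f, 0x59, 0x59]

RES = [0xc6, 0x2f, 0x59, 0x59]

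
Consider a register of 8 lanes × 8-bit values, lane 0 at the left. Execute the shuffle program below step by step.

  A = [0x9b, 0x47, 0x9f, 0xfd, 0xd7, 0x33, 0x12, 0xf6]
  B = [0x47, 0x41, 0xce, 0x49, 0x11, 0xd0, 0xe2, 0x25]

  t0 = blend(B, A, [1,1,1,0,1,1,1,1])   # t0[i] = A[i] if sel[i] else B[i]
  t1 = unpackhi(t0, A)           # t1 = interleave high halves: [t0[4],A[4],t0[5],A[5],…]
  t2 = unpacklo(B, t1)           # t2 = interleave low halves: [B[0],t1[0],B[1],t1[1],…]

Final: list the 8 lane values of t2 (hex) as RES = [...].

→ t0 |9b|47|9f|49|d7|33|12|f6|
→ t1 |d7|d7|33|33|12|12|f6|f6|
→ t2 |47|d7|41|d7|ce|33|49|33|

RES = [ 0x47  0xd7  0x41  0xd7  0xce  0x33  0x49  0x33 ]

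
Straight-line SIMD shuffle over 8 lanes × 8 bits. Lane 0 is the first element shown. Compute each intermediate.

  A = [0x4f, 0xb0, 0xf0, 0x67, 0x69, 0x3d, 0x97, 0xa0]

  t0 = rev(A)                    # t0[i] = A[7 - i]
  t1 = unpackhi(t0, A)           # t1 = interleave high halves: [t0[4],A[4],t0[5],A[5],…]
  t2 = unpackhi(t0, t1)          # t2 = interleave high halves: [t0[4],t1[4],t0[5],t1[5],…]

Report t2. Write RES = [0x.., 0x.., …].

RES = [ 0x67  0xb0  0xf0  0x97  0xb0  0x4f  0x4f  0xa0 ]

→ t0 |a0|97|3d|69|67|f0|b0|4f|
→ t1 |67|69|f0|3d|b0|97|4f|a0|
→ t2 |67|b0|f0|97|b0|4f|4f|a0|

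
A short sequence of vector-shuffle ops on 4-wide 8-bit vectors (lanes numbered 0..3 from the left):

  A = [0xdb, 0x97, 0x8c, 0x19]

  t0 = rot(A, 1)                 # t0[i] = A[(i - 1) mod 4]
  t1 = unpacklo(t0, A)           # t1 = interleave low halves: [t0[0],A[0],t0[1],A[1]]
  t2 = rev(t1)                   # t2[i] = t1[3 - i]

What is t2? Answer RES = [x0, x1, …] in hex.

RES = [ 0x97  0xdb  0xdb  0x19 ]

  t0: 19 db 97 8c
  t1: 19 db db 97
  t2: 97 db db 19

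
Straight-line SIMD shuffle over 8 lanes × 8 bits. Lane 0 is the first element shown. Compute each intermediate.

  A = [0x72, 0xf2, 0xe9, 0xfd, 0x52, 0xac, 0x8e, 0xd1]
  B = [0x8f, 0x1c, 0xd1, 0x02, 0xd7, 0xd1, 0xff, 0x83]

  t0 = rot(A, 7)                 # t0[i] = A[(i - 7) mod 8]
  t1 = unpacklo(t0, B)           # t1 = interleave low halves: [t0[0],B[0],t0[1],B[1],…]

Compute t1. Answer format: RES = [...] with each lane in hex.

RES = [0xf2, 0x8f, 0xe9, 0x1c, 0xfd, 0xd1, 0x52, 0x02]

  t0: f2 e9 fd 52 ac 8e d1 72
  t1: f2 8f e9 1c fd d1 52 02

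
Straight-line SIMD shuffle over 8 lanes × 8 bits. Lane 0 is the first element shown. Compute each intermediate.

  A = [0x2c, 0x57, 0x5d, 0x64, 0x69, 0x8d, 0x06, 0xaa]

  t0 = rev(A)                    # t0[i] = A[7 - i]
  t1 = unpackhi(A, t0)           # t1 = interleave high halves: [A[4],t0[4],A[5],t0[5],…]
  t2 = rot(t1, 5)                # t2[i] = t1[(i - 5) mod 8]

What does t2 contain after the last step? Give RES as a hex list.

t0 = [0xaa, 0x06, 0x8d, 0x69, 0x64, 0x5d, 0x57, 0x2c]
t1 = [0x69, 0x64, 0x8d, 0x5d, 0x06, 0x57, 0xaa, 0x2c]
t2 = [0x5d, 0x06, 0x57, 0xaa, 0x2c, 0x69, 0x64, 0x8d]

RES = [0x5d, 0x06, 0x57, 0xaa, 0x2c, 0x69, 0x64, 0x8d]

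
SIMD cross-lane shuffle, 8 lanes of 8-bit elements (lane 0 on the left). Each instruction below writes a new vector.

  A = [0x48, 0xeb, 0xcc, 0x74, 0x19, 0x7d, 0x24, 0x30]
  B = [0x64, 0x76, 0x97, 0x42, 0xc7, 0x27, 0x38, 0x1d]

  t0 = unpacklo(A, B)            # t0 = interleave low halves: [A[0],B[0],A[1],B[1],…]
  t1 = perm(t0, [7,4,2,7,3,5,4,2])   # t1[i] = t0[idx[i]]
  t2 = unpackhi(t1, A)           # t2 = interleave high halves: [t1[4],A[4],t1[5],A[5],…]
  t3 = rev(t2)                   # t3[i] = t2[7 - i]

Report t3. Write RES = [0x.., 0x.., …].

  t0: 48 64 eb 76 cc 97 74 42
  t1: 42 cc eb 42 76 97 cc eb
  t2: 76 19 97 7d cc 24 eb 30
  t3: 30 eb 24 cc 7d 97 19 76

RES = [ 0x30  0xeb  0x24  0xcc  0x7d  0x97  0x19  0x76 ]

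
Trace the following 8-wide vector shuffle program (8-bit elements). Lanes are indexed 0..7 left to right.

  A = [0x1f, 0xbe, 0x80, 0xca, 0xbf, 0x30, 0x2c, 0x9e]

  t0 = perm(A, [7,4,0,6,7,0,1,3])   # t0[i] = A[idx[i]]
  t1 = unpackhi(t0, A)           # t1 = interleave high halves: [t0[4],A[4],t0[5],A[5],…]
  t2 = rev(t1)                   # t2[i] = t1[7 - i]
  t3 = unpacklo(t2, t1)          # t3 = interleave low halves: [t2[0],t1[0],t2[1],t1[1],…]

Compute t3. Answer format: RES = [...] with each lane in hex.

RES = [ 0x9e  0x9e  0xca  0xbf  0x2c  0x1f  0xbe  0x30 ]

  t0: 9e bf 1f 2c 9e 1f be ca
  t1: 9e bf 1f 30 be 2c ca 9e
  t2: 9e ca 2c be 30 1f bf 9e
  t3: 9e 9e ca bf 2c 1f be 30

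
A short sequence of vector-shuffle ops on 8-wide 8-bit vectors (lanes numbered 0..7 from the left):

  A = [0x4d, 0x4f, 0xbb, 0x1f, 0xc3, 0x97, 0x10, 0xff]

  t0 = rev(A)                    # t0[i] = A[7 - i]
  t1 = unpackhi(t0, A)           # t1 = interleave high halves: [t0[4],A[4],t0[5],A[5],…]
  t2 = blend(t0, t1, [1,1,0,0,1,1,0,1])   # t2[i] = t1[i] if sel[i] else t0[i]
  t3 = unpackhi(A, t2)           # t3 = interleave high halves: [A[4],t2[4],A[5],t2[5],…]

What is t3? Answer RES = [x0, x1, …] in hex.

RES = [ 0xc3  0x4f  0x97  0x10  0x10  0x4f  0xff  0xff ]

→ t0 |ff|10|97|c3|1f|bb|4f|4d|
→ t1 |1f|c3|bb|97|4f|10|4d|ff|
→ t2 |1f|c3|97|c3|4f|10|4f|ff|
→ t3 |c3|4f|97|10|10|4f|ff|ff|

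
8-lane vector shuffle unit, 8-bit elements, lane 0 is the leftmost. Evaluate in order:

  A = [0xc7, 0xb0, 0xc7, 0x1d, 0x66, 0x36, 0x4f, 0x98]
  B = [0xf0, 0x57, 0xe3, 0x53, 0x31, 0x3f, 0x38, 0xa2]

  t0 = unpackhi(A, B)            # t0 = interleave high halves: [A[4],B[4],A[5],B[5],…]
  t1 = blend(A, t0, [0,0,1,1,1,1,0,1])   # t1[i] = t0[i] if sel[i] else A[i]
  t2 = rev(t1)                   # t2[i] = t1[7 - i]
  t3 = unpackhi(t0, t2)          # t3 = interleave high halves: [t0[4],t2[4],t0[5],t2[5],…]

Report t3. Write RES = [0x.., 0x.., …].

RES = [0x4f, 0x3f, 0x38, 0x36, 0x98, 0xb0, 0xa2, 0xc7]

t0 = [0x66, 0x31, 0x36, 0x3f, 0x4f, 0x38, 0x98, 0xa2]
t1 = [0xc7, 0xb0, 0x36, 0x3f, 0x4f, 0x38, 0x4f, 0xa2]
t2 = [0xa2, 0x4f, 0x38, 0x4f, 0x3f, 0x36, 0xb0, 0xc7]
t3 = [0x4f, 0x3f, 0x38, 0x36, 0x98, 0xb0, 0xa2, 0xc7]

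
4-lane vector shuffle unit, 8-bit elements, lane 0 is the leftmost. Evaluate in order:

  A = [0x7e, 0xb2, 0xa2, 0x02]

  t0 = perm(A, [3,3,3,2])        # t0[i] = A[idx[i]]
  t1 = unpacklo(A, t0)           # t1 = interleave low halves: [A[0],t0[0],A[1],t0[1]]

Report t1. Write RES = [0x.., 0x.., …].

t0 = [0x02, 0x02, 0x02, 0xa2]
t1 = [0x7e, 0x02, 0xb2, 0x02]

RES = [0x7e, 0x02, 0xb2, 0x02]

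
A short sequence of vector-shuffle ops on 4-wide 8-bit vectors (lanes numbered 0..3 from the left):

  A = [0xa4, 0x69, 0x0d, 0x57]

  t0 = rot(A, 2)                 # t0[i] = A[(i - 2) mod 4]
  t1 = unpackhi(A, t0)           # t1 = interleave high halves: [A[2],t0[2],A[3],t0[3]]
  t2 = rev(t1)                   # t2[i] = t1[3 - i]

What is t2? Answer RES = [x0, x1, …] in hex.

RES = [0x69, 0x57, 0xa4, 0x0d]

  t0: 0d 57 a4 69
  t1: 0d a4 57 69
  t2: 69 57 a4 0d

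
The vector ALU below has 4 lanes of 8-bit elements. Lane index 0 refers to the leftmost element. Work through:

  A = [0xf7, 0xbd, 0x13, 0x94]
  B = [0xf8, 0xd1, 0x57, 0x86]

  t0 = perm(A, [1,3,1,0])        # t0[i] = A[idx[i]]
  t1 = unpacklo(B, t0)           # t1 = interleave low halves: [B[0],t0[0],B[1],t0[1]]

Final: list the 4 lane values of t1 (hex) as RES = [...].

RES = [0xf8, 0xbd, 0xd1, 0x94]

  t0: bd 94 bd f7
  t1: f8 bd d1 94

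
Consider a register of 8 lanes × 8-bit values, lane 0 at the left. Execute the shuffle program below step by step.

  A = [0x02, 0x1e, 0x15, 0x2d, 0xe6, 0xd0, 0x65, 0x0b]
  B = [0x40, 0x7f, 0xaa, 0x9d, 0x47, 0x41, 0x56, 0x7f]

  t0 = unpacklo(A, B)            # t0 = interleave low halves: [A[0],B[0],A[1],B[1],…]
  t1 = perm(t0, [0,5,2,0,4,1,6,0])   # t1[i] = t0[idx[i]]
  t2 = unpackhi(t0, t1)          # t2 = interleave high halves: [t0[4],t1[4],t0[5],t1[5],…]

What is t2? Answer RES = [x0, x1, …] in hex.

RES = [ 0x15  0x15  0xaa  0x40  0x2d  0x2d  0x9d  0x02 ]

  t0: 02 40 1e 7f 15 aa 2d 9d
  t1: 02 aa 1e 02 15 40 2d 02
  t2: 15 15 aa 40 2d 2d 9d 02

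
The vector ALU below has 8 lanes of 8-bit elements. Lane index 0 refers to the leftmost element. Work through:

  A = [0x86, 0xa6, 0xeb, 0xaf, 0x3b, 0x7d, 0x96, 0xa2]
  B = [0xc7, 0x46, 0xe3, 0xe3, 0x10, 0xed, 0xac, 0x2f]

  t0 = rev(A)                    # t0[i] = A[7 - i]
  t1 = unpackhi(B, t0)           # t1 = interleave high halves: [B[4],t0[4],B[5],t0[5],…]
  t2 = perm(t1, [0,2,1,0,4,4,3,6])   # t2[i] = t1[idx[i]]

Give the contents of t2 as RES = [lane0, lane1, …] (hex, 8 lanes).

  t0: a2 96 7d 3b af eb a6 86
  t1: 10 af ed eb ac a6 2f 86
  t2: 10 ed af 10 ac ac eb 2f

RES = [ 0x10  0xed  0xaf  0x10  0xac  0xac  0xeb  0x2f ]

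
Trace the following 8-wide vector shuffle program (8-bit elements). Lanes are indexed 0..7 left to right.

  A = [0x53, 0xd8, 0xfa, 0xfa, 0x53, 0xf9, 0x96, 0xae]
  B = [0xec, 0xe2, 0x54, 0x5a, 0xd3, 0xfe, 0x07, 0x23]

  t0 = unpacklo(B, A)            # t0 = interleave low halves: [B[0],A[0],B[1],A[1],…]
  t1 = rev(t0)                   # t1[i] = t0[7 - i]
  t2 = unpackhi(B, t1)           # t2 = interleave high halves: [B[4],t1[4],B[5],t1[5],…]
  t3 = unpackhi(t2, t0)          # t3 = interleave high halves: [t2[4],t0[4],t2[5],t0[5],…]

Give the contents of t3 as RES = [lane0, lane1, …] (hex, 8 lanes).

RES = [ 0x07  0x54  0x53  0xfa  0x23  0x5a  0xec  0xfa ]

t0 = [0xec, 0x53, 0xe2, 0xd8, 0x54, 0xfa, 0x5a, 0xfa]
t1 = [0xfa, 0x5a, 0xfa, 0x54, 0xd8, 0xe2, 0x53, 0xec]
t2 = [0xd3, 0xd8, 0xfe, 0xe2, 0x07, 0x53, 0x23, 0xec]
t3 = [0x07, 0x54, 0x53, 0xfa, 0x23, 0x5a, 0xec, 0xfa]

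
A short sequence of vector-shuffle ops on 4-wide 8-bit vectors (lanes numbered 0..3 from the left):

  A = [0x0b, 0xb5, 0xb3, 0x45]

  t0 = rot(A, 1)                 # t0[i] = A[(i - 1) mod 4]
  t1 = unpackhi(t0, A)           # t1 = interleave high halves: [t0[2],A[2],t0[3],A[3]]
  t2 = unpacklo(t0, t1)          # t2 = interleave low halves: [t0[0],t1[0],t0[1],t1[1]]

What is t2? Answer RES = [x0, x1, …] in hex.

  t0: 45 0b b5 b3
  t1: b5 b3 b3 45
  t2: 45 b5 0b b3

RES = [0x45, 0xb5, 0x0b, 0xb3]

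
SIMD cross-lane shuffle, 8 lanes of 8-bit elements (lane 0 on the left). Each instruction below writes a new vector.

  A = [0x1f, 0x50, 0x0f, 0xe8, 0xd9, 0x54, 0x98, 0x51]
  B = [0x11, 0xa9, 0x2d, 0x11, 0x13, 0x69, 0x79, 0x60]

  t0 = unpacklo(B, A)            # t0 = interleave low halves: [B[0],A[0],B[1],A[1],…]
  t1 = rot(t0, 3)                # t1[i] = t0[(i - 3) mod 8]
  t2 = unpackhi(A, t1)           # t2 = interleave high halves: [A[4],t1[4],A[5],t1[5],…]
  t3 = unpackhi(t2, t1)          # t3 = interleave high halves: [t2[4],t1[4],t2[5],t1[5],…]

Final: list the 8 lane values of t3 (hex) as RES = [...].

RES = [0x98, 0x1f, 0x50, 0xa9, 0x51, 0x50, 0x2d, 0x2d]

t0 = [0x11, 0x1f, 0xa9, 0x50, 0x2d, 0x0f, 0x11, 0xe8]
t1 = [0x0f, 0x11, 0xe8, 0x11, 0x1f, 0xa9, 0x50, 0x2d]
t2 = [0xd9, 0x1f, 0x54, 0xa9, 0x98, 0x50, 0x51, 0x2d]
t3 = [0x98, 0x1f, 0x50, 0xa9, 0x51, 0x50, 0x2d, 0x2d]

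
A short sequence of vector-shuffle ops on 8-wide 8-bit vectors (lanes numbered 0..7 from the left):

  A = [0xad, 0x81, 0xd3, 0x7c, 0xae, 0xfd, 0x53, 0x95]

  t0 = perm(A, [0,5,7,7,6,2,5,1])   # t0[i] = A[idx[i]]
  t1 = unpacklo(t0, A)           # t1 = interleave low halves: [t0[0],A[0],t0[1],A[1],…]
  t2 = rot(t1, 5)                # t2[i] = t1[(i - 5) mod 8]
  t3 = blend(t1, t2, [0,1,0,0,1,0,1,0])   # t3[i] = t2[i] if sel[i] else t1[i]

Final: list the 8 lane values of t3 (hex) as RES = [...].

RES = [0xad, 0x95, 0xfd, 0x81, 0x7c, 0xd3, 0xad, 0x7c]

→ t0 |ad|fd|95|95|53|d3|fd|81|
→ t1 |ad|ad|fd|81|95|d3|95|7c|
→ t2 |81|95|d3|95|7c|ad|ad|fd|
→ t3 |ad|95|fd|81|7c|d3|ad|7c|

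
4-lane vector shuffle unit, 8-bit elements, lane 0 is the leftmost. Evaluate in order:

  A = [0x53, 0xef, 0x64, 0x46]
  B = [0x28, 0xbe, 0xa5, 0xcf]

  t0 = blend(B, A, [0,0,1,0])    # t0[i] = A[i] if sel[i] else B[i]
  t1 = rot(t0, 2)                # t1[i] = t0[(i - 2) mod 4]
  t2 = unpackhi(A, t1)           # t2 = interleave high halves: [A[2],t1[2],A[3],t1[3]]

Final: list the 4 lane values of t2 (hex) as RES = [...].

RES = [ 0x64  0x28  0x46  0xbe ]

→ t0 |28|be|64|cf|
→ t1 |64|cf|28|be|
→ t2 |64|28|46|be|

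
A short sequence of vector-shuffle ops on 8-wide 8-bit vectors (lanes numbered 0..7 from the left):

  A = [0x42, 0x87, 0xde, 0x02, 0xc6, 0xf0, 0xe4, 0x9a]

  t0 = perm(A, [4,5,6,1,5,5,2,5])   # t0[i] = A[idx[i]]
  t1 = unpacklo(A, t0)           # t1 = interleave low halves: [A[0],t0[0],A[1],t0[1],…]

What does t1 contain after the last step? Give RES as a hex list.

→ t0 |c6|f0|e4|87|f0|f0|de|f0|
→ t1 |42|c6|87|f0|de|e4|02|87|

RES = [ 0x42  0xc6  0x87  0xf0  0xde  0xe4  0x02  0x87 ]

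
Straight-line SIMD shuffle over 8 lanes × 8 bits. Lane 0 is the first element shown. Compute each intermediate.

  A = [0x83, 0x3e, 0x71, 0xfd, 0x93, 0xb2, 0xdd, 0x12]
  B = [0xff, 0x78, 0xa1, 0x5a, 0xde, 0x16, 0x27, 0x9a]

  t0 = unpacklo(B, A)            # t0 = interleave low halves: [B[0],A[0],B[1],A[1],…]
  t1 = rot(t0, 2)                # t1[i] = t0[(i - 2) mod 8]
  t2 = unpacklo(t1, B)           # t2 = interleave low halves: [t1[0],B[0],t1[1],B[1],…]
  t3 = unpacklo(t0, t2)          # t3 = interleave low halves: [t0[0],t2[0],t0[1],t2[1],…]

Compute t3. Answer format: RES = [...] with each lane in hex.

t0 = [0xff, 0x83, 0x78, 0x3e, 0xa1, 0x71, 0x5a, 0xfd]
t1 = [0x5a, 0xfd, 0xff, 0x83, 0x78, 0x3e, 0xa1, 0x71]
t2 = [0x5a, 0xff, 0xfd, 0x78, 0xff, 0xa1, 0x83, 0x5a]
t3 = [0xff, 0x5a, 0x83, 0xff, 0x78, 0xfd, 0x3e, 0x78]

RES = [ 0xff  0x5a  0x83  0xff  0x78  0xfd  0x3e  0x78 ]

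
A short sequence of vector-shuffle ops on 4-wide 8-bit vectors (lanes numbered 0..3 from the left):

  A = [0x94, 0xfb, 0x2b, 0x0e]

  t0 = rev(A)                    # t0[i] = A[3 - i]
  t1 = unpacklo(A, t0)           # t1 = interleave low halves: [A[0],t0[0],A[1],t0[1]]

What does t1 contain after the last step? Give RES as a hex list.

  t0: 0e 2b fb 94
  t1: 94 0e fb 2b

RES = [0x94, 0x0e, 0xfb, 0x2b]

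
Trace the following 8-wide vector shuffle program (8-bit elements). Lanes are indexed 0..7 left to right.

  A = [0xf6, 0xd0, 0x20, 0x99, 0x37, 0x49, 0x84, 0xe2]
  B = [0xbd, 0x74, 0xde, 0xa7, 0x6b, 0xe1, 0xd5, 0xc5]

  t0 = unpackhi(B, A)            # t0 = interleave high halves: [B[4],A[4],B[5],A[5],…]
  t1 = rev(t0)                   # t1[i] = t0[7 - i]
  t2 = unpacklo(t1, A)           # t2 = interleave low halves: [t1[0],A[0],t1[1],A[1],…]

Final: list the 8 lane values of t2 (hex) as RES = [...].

  t0: 6b 37 e1 49 d5 84 c5 e2
  t1: e2 c5 84 d5 49 e1 37 6b
  t2: e2 f6 c5 d0 84 20 d5 99

RES = [ 0xe2  0xf6  0xc5  0xd0  0x84  0x20  0xd5  0x99 ]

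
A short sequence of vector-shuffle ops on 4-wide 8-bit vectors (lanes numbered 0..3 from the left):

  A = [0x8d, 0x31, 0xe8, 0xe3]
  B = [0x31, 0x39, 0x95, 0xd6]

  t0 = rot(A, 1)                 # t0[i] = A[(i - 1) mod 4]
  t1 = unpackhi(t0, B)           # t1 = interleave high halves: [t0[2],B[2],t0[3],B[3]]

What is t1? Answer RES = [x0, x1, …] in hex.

t0 = [0xe3, 0x8d, 0x31, 0xe8]
t1 = [0x31, 0x95, 0xe8, 0xd6]

RES = [0x31, 0x95, 0xe8, 0xd6]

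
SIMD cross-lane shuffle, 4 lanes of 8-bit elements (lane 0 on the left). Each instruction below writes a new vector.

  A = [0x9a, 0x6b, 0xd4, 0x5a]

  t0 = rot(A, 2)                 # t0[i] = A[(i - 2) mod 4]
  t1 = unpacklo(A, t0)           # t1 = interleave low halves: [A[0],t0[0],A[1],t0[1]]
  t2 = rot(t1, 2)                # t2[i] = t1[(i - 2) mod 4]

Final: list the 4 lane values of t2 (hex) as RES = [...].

RES = [ 0x6b  0x5a  0x9a  0xd4 ]

t0 = [0xd4, 0x5a, 0x9a, 0x6b]
t1 = [0x9a, 0xd4, 0x6b, 0x5a]
t2 = [0x6b, 0x5a, 0x9a, 0xd4]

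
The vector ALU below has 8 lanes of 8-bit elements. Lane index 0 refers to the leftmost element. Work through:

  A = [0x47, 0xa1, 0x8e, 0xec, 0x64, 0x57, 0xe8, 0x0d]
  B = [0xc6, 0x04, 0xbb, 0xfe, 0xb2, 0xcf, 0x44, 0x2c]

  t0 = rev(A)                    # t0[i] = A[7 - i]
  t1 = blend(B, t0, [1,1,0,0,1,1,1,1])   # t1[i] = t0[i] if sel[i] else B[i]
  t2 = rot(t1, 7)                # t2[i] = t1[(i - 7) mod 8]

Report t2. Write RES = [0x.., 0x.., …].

t0 = [0x0d, 0xe8, 0x57, 0x64, 0xec, 0x8e, 0xa1, 0x47]
t1 = [0x0d, 0xe8, 0xbb, 0xfe, 0xec, 0x8e, 0xa1, 0x47]
t2 = [0xe8, 0xbb, 0xfe, 0xec, 0x8e, 0xa1, 0x47, 0x0d]

RES = [ 0xe8  0xbb  0xfe  0xec  0x8e  0xa1  0x47  0x0d ]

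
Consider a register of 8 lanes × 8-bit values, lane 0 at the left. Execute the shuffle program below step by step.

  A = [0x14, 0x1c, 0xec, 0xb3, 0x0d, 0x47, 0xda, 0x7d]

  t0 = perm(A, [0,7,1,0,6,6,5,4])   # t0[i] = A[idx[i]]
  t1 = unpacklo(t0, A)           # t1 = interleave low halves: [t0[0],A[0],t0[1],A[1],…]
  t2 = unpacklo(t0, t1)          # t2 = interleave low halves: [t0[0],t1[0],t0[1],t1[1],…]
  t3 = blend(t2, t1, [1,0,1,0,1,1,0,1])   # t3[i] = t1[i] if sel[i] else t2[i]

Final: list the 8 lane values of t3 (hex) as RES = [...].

RES = [0x14, 0x14, 0x7d, 0x14, 0x1c, 0xec, 0x14, 0xb3]

  t0: 14 7d 1c 14 da da 47 0d
  t1: 14 14 7d 1c 1c ec 14 b3
  t2: 14 14 7d 14 1c 7d 14 1c
  t3: 14 14 7d 14 1c ec 14 b3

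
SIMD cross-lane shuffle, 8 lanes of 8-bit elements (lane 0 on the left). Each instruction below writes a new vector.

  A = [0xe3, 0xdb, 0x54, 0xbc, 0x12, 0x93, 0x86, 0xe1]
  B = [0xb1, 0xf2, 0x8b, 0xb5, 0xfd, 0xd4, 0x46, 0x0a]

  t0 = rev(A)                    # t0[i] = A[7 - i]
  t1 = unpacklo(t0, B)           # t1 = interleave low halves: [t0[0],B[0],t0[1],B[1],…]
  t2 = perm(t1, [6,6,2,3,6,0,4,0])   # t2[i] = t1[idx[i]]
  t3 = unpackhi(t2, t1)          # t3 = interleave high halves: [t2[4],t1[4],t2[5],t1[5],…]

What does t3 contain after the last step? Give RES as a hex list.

→ t0 |e1|86|93|12|bc|54|db|e3|
→ t1 |e1|b1|86|f2|93|8b|12|b5|
→ t2 |12|12|86|f2|12|e1|93|e1|
→ t3 |12|93|e1|8b|93|12|e1|b5|

RES = [0x12, 0x93, 0xe1, 0x8b, 0x93, 0x12, 0xe1, 0xb5]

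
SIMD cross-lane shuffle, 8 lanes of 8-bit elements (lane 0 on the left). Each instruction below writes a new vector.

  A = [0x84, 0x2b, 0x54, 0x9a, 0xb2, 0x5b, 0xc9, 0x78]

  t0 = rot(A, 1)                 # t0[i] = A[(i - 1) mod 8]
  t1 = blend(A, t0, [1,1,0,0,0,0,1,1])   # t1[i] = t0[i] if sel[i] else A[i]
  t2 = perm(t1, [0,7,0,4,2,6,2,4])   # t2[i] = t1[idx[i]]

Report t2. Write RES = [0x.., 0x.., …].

  t0: 78 84 2b 54 9a b2 5b c9
  t1: 78 84 54 9a b2 5b 5b c9
  t2: 78 c9 78 b2 54 5b 54 b2

RES = [0x78, 0xc9, 0x78, 0xb2, 0x54, 0x5b, 0x54, 0xb2]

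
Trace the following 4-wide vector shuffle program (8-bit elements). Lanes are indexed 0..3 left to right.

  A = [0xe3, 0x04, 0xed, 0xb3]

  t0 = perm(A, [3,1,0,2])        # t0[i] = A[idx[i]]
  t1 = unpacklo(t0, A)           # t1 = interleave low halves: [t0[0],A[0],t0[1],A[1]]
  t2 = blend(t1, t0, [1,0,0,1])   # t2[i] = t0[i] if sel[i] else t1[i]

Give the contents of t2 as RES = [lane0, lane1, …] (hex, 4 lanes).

RES = [0xb3, 0xe3, 0x04, 0xed]

→ t0 |b3|04|e3|ed|
→ t1 |b3|e3|04|04|
→ t2 |b3|e3|04|ed|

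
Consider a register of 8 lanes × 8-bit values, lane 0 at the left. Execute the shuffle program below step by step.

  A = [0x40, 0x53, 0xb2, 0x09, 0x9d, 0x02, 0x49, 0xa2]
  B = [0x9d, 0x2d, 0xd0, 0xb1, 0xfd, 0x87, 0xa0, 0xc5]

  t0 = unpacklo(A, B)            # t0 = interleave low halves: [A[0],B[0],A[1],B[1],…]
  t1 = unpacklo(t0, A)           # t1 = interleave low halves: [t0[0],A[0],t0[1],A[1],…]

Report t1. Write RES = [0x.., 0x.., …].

RES = [ 0x40  0x40  0x9d  0x53  0x53  0xb2  0x2d  0x09 ]

t0 = [0x40, 0x9d, 0x53, 0x2d, 0xb2, 0xd0, 0x09, 0xb1]
t1 = [0x40, 0x40, 0x9d, 0x53, 0x53, 0xb2, 0x2d, 0x09]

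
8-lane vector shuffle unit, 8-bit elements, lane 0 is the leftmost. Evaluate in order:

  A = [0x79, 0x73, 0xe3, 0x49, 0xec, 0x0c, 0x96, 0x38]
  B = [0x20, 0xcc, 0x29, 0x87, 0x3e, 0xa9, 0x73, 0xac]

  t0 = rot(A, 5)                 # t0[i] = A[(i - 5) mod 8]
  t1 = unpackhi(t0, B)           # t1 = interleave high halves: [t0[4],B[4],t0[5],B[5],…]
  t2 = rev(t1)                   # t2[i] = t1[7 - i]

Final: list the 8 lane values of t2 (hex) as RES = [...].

RES = [ 0xac  0xe3  0x73  0x73  0xa9  0x79  0x3e  0x38 ]

→ t0 |49|ec|0c|96|38|79|73|e3|
→ t1 |38|3e|79|a9|73|73|e3|ac|
→ t2 |ac|e3|73|73|a9|79|3e|38|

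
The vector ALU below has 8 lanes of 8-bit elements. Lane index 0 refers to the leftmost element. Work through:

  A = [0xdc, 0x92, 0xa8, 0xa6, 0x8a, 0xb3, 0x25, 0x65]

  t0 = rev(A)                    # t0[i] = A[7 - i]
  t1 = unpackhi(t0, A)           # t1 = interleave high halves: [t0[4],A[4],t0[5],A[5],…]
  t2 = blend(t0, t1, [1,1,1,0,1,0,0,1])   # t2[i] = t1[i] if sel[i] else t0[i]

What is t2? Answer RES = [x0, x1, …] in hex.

RES = [0xa6, 0x8a, 0xa8, 0x8a, 0x92, 0xa8, 0x92, 0x65]

→ t0 |65|25|b3|8a|a6|a8|92|dc|
→ t1 |a6|8a|a8|b3|92|25|dc|65|
→ t2 |a6|8a|a8|8a|92|a8|92|65|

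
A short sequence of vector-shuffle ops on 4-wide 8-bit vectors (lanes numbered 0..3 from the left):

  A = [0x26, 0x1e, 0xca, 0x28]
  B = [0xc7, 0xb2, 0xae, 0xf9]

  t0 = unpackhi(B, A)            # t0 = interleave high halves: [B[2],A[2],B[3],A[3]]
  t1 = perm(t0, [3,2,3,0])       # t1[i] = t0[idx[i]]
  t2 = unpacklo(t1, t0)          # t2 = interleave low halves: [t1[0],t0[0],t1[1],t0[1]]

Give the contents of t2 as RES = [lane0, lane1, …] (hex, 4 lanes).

RES = [ 0x28  0xae  0xf9  0xca ]

→ t0 |ae|ca|f9|28|
→ t1 |28|f9|28|ae|
→ t2 |28|ae|f9|ca|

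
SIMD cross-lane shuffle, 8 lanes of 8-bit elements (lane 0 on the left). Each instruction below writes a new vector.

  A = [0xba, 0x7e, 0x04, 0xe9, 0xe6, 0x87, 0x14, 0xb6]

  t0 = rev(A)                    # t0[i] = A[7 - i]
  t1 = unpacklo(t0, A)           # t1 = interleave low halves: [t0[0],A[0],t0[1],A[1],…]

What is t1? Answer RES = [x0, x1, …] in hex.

→ t0 |b6|14|87|e6|e9|04|7e|ba|
→ t1 |b6|ba|14|7e|87|04|e6|e9|

RES = [ 0xb6  0xba  0x14  0x7e  0x87  0x04  0xe6  0xe9 ]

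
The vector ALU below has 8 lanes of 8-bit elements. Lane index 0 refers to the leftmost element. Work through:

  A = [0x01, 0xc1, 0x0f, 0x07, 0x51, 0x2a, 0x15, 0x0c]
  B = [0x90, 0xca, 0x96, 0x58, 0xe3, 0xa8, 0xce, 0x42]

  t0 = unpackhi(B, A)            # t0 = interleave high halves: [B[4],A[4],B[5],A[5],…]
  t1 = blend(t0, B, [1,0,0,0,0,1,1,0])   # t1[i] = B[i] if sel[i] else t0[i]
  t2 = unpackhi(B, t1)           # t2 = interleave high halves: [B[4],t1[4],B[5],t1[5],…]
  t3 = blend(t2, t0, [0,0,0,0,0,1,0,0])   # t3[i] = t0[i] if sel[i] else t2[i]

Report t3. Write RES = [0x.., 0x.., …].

RES = [ 0xe3  0xce  0xa8  0xa8  0xce  0x15  0x42  0x0c ]

→ t0 |e3|51|a8|2a|ce|15|42|0c|
→ t1 |90|51|a8|2a|ce|a8|ce|0c|
→ t2 |e3|ce|a8|a8|ce|ce|42|0c|
→ t3 |e3|ce|a8|a8|ce|15|42|0c|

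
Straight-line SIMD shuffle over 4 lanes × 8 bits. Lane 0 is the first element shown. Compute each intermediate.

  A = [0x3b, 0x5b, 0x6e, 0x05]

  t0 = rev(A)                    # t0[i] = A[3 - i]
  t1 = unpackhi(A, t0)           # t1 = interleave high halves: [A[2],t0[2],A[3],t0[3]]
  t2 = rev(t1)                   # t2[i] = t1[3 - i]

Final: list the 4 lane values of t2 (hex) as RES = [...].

→ t0 |05|6e|5b|3b|
→ t1 |6e|5b|05|3b|
→ t2 |3b|05|5b|6e|

RES = [0x3b, 0x05, 0x5b, 0x6e]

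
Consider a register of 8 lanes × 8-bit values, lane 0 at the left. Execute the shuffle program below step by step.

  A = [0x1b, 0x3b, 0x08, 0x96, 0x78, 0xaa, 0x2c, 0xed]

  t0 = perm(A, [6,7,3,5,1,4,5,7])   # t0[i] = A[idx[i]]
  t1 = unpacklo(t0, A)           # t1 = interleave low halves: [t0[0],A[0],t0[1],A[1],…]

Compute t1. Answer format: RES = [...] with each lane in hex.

RES = [0x2c, 0x1b, 0xed, 0x3b, 0x96, 0x08, 0xaa, 0x96]

  t0: 2c ed 96 aa 3b 78 aa ed
  t1: 2c 1b ed 3b 96 08 aa 96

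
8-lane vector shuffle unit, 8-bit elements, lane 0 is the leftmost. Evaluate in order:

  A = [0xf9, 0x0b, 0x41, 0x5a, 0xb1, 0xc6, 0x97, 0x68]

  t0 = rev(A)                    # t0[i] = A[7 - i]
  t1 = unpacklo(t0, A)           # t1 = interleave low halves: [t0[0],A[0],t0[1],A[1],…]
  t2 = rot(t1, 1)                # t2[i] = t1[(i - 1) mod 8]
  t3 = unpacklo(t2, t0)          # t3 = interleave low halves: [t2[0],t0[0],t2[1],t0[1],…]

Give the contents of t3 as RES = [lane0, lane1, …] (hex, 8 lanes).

RES = [ 0x5a  0x68  0x68  0x97  0xf9  0xc6  0x97  0xb1 ]

  t0: 68 97 c6 b1 5a 41 0b f9
  t1: 68 f9 97 0b c6 41 b1 5a
  t2: 5a 68 f9 97 0b c6 41 b1
  t3: 5a 68 68 97 f9 c6 97 b1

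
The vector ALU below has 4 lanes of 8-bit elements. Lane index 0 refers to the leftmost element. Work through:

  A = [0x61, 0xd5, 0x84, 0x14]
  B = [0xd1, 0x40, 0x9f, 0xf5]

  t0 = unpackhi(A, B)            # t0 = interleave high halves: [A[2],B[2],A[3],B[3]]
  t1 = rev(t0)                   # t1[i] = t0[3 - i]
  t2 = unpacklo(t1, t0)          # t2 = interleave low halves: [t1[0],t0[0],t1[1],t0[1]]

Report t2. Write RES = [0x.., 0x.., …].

RES = [0xf5, 0x84, 0x14, 0x9f]

t0 = [0x84, 0x9f, 0x14, 0xf5]
t1 = [0xf5, 0x14, 0x9f, 0x84]
t2 = [0xf5, 0x84, 0x14, 0x9f]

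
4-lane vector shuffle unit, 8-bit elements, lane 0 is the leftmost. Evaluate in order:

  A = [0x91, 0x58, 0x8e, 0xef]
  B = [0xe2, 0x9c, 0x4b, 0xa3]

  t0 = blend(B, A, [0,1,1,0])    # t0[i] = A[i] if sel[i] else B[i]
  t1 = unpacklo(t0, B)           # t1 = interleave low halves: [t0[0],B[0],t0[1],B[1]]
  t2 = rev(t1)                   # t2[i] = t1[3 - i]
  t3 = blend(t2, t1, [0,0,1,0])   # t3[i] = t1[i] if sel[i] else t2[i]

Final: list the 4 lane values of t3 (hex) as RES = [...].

  t0: e2 58 8e a3
  t1: e2 e2 58 9c
  t2: 9c 58 e2 e2
  t3: 9c 58 58 e2

RES = [0x9c, 0x58, 0x58, 0xe2]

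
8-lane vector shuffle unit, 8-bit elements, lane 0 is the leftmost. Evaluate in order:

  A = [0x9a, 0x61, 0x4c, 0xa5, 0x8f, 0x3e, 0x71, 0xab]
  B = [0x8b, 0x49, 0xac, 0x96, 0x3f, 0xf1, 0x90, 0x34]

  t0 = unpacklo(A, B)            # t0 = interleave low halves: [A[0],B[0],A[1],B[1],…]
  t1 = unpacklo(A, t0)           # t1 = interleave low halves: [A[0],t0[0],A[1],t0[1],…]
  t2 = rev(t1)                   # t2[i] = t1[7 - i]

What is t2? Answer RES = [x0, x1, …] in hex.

RES = [0x49, 0xa5, 0x61, 0x4c, 0x8b, 0x61, 0x9a, 0x9a]

→ t0 |9a|8b|61|49|4c|ac|a5|96|
→ t1 |9a|9a|61|8b|4c|61|a5|49|
→ t2 |49|a5|61|4c|8b|61|9a|9a|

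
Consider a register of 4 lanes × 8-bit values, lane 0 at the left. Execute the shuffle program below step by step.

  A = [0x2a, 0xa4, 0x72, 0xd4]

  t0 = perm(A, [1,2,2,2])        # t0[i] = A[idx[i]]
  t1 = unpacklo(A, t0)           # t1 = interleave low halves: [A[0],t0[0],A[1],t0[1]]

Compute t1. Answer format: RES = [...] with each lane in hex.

RES = [ 0x2a  0xa4  0xa4  0x72 ]

t0 = [0xa4, 0x72, 0x72, 0x72]
t1 = [0x2a, 0xa4, 0xa4, 0x72]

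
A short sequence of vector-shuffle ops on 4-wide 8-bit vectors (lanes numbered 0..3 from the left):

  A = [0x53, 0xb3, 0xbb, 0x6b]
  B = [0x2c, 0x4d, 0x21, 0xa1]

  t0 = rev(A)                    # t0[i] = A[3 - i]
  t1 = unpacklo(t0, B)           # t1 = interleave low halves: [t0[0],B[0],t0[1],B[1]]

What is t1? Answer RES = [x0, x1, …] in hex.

RES = [ 0x6b  0x2c  0xbb  0x4d ]

→ t0 |6b|bb|b3|53|
→ t1 |6b|2c|bb|4d|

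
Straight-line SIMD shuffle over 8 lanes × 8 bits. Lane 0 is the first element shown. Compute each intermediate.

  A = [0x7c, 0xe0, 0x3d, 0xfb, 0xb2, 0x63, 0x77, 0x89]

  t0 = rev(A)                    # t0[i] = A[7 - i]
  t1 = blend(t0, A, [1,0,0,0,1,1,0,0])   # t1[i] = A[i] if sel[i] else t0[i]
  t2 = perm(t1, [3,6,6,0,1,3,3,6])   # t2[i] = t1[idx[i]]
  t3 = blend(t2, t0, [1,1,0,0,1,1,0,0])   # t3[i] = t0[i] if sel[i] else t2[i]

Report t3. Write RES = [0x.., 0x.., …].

t0 = [0x89, 0x77, 0x63, 0xb2, 0xfb, 0x3d, 0xe0, 0x7c]
t1 = [0x7c, 0x77, 0x63, 0xb2, 0xb2, 0x63, 0xe0, 0x7c]
t2 = [0xb2, 0xe0, 0xe0, 0x7c, 0x77, 0xb2, 0xb2, 0xe0]
t3 = [0x89, 0x77, 0xe0, 0x7c, 0xfb, 0x3d, 0xb2, 0xe0]

RES = [0x89, 0x77, 0xe0, 0x7c, 0xfb, 0x3d, 0xb2, 0xe0]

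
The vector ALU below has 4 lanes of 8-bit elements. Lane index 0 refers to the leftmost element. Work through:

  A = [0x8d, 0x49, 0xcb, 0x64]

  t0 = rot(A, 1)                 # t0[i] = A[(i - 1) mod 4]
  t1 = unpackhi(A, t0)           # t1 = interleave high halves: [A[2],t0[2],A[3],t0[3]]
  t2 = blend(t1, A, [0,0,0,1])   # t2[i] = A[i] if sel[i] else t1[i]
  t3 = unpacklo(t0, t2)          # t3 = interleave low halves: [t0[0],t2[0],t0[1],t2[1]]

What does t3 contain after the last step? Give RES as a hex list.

RES = [ 0x64  0xcb  0x8d  0x49 ]

t0 = [0x64, 0x8d, 0x49, 0xcb]
t1 = [0xcb, 0x49, 0x64, 0xcb]
t2 = [0xcb, 0x49, 0x64, 0x64]
t3 = [0x64, 0xcb, 0x8d, 0x49]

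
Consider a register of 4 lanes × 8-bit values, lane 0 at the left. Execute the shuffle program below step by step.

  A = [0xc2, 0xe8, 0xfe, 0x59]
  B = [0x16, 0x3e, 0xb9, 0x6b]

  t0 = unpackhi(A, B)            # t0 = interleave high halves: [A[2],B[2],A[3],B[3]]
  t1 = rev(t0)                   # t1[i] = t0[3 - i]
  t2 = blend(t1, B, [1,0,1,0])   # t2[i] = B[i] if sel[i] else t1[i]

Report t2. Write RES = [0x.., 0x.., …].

RES = [0x16, 0x59, 0xb9, 0xfe]

→ t0 |fe|b9|59|6b|
→ t1 |6b|59|b9|fe|
→ t2 |16|59|b9|fe|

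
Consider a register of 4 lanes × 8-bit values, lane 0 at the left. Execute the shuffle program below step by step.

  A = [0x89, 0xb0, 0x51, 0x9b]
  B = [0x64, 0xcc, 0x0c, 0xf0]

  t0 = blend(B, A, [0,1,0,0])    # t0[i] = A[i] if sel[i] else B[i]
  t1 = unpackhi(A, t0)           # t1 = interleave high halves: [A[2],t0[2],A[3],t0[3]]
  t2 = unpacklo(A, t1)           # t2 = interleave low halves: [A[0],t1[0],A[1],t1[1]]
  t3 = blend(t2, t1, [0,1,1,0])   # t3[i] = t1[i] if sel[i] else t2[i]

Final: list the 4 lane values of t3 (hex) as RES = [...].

→ t0 |64|b0|0c|f0|
→ t1 |51|0c|9b|f0|
→ t2 |89|51|b0|0c|
→ t3 |89|0c|9b|0c|

RES = [ 0x89  0x0c  0x9b  0x0c ]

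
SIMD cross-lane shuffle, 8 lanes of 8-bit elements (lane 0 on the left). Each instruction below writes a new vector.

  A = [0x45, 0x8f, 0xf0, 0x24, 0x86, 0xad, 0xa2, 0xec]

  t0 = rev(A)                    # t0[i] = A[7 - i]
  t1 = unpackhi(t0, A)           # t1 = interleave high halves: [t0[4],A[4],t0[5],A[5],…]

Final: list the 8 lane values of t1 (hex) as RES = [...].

RES = [0x24, 0x86, 0xf0, 0xad, 0x8f, 0xa2, 0x45, 0xec]

→ t0 |ec|a2|ad|86|24|f0|8f|45|
→ t1 |24|86|f0|ad|8f|a2|45|ec|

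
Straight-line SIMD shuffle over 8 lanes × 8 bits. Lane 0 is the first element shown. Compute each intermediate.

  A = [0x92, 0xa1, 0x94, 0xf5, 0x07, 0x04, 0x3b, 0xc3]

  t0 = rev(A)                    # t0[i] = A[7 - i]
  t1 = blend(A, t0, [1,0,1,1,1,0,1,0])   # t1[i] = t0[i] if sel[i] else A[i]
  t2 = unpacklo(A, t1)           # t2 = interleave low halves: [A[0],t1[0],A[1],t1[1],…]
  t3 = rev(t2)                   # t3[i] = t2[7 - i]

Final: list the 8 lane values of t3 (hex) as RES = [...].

t0 = [0xc3, 0x3b, 0x04, 0x07, 0xf5, 0x94, 0xa1, 0x92]
t1 = [0xc3, 0xa1, 0x04, 0x07, 0xf5, 0x04, 0xa1, 0xc3]
t2 = [0x92, 0xc3, 0xa1, 0xa1, 0x94, 0x04, 0xf5, 0x07]
t3 = [0x07, 0xf5, 0x04, 0x94, 0xa1, 0xa1, 0xc3, 0x92]

RES = [0x07, 0xf5, 0x04, 0x94, 0xa1, 0xa1, 0xc3, 0x92]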